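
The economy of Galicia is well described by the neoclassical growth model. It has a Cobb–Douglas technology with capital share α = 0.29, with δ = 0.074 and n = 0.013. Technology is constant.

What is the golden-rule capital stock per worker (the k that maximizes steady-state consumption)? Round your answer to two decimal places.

The golden rule sets f'(k) = n + δ, i.e. α·k^(α−1) = n + δ.
So k^(1−α) = α / (n + δ) = 0.29 / 0.087 = 3.3333.
k_gold = 3.3333^(1/0.71) ≈ 5.4506

k_gold ≈ 5.45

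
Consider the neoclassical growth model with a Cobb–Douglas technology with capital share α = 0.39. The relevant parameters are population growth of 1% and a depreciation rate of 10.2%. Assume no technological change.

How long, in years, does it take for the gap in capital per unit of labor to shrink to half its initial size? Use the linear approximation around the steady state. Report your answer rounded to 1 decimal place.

about 10.1 years

Near the steady state the convergence rate is λ = (1 − α)(n + δ).
λ = (1 − 0.39) × 0.112 = 0.61 × 0.112 = 0.06832
Half-life = ln 2 / λ = 0.6931 / 0.06832 ≈ 10.14 years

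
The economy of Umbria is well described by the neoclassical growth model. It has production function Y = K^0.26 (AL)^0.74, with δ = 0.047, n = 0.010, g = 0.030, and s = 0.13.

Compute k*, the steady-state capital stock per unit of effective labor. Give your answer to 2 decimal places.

k* = 1.72

In steady state, investment equals break-even investment: s·k^α = (n + g + δ)·k.
Rearranging, k^(1−α) = s / (n + g + δ).
k^0.74 = 0.13 / (0.010 + 0.030 + 0.047) = 0.13 / 0.087 = 1.4943
k* = 1.4943^(1/0.74) ≈ 1.7208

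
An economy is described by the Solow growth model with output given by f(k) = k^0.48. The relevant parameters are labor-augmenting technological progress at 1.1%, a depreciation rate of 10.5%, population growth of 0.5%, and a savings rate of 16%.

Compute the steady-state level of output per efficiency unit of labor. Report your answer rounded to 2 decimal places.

y* ≈ 1.29

At the steady state, Δk = 0, so s·k^α = (n + g + δ)·k.
Dividing both sides by k: k^(1−α) = s / (n + g + δ).
k^0.52 = 0.16 / (0.005 + 0.011 + 0.105) = 0.16 / 0.121 = 1.3223
k* = 1.3223^(1/0.52) ≈ 1.7113
y* = (k*)^α = 1.7113^0.48 ≈ 1.2942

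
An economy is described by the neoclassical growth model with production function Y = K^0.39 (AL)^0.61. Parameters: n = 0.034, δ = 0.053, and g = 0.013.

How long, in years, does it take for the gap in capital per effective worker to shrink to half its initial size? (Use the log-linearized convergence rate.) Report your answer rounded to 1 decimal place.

about 11.4 years

Near the steady state the convergence rate is λ = (1 − α)(n + g + δ).
λ = (1 − 0.39) × 0.100 = 0.61 × 0.100 = 0.0610
Half-life = ln 2 / λ = 0.6931 / 0.0610 ≈ 11.36 years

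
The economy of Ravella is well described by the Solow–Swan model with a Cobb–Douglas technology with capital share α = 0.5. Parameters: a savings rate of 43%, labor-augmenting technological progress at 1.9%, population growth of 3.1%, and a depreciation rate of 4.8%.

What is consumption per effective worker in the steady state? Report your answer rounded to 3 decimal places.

c* ≈ 2.501

Steady state requires s·f(k) = (n + g + δ)·k, i.e. s·k^α = (n + g + δ)·k.
Dividing both sides by k: k^(1−α) = s / (n + g + δ).
k^0.5 = 0.43 / (0.031 + 0.019 + 0.048) = 0.43 / 0.098 = 4.3878
k* = 4.3878^(1/0.5) ≈ 19.2528
y* = (k*)^α = 19.2528^0.5 ≈ 4.3878
c* = (1 − s)·y* = (1 − 0.43) × 4.3878 ≈ 2.5010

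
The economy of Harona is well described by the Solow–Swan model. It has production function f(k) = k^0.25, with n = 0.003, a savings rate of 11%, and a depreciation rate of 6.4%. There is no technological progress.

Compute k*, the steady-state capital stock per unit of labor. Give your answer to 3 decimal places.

In steady state, investment equals break-even investment: s·k^α = (n + δ)·k.
Rearranging, k^(1−α) = s / (n + δ).
k^0.75 = 0.11 / (0.003 + 0.064) = 0.11 / 0.067 = 1.6418
k* = 1.6418^(1/0.75) ≈ 1.9368

k* ≈ 1.937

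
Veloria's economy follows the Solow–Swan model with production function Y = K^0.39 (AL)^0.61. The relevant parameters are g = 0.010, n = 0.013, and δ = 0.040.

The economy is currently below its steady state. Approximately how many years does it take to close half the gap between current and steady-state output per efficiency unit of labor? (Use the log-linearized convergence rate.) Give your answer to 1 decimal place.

t_½ ≈ 18.0 years

Near the steady state the convergence rate is λ = (1 − α)(n + g + δ).
λ = (1 − 0.39) × 0.063 = 0.61 × 0.063 = 0.03843
Half-life = ln 2 / λ = 0.6931 / 0.03843 ≈ 18.04 years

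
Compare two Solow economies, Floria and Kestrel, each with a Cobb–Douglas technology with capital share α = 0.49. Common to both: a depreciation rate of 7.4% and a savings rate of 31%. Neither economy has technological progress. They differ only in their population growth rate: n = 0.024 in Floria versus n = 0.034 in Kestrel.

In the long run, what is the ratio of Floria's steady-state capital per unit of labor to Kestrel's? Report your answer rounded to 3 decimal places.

k*_F / k*_K ≈ 1.210

Steady-state k* = [s/(n + δ)]^(1/(1−α)), so the ratio is [ (s_F/(n + δ)_F) / (s_K/(n + δ)_K) ]^1.9608.
s_F/(n + δ)_F = 0.31/0.098 = 3.1633; s_K/(n + δ)_K = 0.31/0.108 = 2.8704.
Ratio = (3.1633/2.8704)^1.9608 = 1.1020^1.9608 ≈ 1.2098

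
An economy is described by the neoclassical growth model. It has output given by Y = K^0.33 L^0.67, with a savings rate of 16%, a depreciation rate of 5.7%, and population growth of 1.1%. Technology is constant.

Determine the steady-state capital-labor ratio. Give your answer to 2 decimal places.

k* ≈ 3.59

At the steady state, Δk = 0, so s·k^α = (n + δ)·k.
Rearranging, k^(1−α) = s / (n + δ).
k^0.67 = 0.16 / (0.011 + 0.057) = 0.16 / 0.068 = 2.3529
k* = 2.3529^(1/0.67) ≈ 3.5862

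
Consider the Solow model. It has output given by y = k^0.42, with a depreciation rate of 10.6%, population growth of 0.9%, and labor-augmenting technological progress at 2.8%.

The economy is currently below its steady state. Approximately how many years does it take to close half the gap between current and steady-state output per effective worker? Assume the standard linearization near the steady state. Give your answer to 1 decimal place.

half-life ≈ 8.4 years

Near the steady state the convergence rate is λ = (1 − α)(n + g + δ).
λ = (1 − 0.42) × 0.143 = 0.58 × 0.143 = 0.08294
Half-life = ln 2 / λ = 0.6931 / 0.08294 ≈ 8.36 years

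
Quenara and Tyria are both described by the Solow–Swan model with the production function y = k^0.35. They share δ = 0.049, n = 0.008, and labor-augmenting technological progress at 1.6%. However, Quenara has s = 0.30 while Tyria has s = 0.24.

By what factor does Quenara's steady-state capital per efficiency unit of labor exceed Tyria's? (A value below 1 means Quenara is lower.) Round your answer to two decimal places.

Steady-state k* = [s/(n + g + δ)]^(1/(1−α)), so the ratio is [ (s_Q/(n + g + δ)_Q) / (s_T/(n + g + δ)_T) ]^1.5385.
s_Q/(n + g + δ)_Q = 0.30/0.073 = 4.1096; s_T/(n + g + δ)_T = 0.24/0.073 = 3.2877.
Ratio = (4.1096/3.2877)^1.5385 = 1.2500^1.5385 ≈ 1.4096

ratio ≈ 1.41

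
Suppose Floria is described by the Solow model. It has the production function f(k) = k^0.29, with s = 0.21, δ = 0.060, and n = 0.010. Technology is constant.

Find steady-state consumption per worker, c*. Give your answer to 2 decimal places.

Steady state requires s·f(k) = (n + δ)·k, i.e. s·k^α = (n + δ)·k.
Dividing both sides by k: k^(1−α) = s / (n + δ).
k^0.71 = 0.21 / (0.010 + 0.060) = 0.21 / 0.070 = 3.0000
k* = 3.0000^(1/0.71) ≈ 4.6990
y* = (k*)^α = 4.6990^0.29 ≈ 1.5663
c* = (1 − s)·y* = (1 − 0.21) × 1.5663 ≈ 1.2374

c* = 1.24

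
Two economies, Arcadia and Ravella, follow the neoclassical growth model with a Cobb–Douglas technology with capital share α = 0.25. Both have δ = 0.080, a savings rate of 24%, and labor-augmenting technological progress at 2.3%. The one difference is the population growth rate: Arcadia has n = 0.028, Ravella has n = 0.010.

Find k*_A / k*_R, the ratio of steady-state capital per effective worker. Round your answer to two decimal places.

Steady-state k* = [s/(n + g + δ)]^(1/(1−α)), so the ratio is [ (s_A/(n + g + δ)_A) / (s_R/(n + g + δ)_R) ]^1.3333.
s_A/(n + g + δ)_A = 0.24/0.131 = 1.8321; s_R/(n + g + δ)_R = 0.24/0.113 = 2.1239.
Ratio = (1.8321/2.1239)^1.3333 = 0.8626^1.3333 ≈ 0.8211

ratio ≈ 0.82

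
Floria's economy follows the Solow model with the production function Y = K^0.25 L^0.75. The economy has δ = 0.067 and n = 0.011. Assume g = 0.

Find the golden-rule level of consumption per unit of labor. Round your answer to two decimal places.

At the golden rule, f'(k) = n + δ, so α·k^(α−1) = n + δ and k_gold = (α/(n + δ))^(1/(1−α)).
k_gold = (0.25/0.078)^(1/0.75) = 3.2051^1.3333 ≈ 4.7254
c_gold = f(k_gold) − (n + δ)·k_gold = 1.4744 − 0.078×4.7254 ≈ 1.1058

c_gold ≈ 1.11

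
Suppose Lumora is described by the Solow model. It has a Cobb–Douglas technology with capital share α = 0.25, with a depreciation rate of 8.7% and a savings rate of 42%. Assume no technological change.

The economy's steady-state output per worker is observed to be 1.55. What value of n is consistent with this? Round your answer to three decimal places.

n ≈ 0.026

Steady state requires s·f(k) = (n + δ)·k, i.e. s·k^α = (n + δ)·k.
Since y* = [s/(n + δ)]^(α/(1−α)), we have s/(n + δ) = (y*)^((1−α)/α) = 1.55^3 = 3.7239.
Therefore n + δ = s / 3.7239 = 0.42 / 3.7239 = 0.1128, so n = 0.1128 − 0.087 = 0.0258.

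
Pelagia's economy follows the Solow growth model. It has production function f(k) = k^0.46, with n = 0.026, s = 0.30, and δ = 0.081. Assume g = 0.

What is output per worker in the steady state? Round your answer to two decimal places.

y* = 2.41

Steady state requires s·f(k) = (n + δ)·k, i.e. s·k^α = (n + δ)·k.
Dividing both sides by k: k^(1−α) = s / (n + δ).
k^0.54 = 0.30 / (0.026 + 0.081) = 0.30 / 0.107 = 2.8037
k* = 2.8037^(1/0.54) ≈ 6.7473
y* = (k*)^α = 6.7473^0.46 ≈ 2.4066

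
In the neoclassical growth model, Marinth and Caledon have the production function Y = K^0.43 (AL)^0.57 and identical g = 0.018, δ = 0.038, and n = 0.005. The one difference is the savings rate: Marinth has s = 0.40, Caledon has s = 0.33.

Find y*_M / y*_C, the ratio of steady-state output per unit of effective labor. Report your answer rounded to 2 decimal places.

ratio ≈ 1.16

Steady-state y* = [s/(n + g + δ)]^(α/(1−α)), so the ratio is [ (s_M/(n + g + δ)_M) / (s_C/(n + g + δ)_C) ]^0.7544.
s_M/(n + g + δ)_M = 0.40/0.061 = 6.5574; s_C/(n + g + δ)_C = 0.33/0.061 = 5.4098.
Ratio = (6.5574/5.4098)^0.7544 = 1.2121^0.7544 ≈ 1.1562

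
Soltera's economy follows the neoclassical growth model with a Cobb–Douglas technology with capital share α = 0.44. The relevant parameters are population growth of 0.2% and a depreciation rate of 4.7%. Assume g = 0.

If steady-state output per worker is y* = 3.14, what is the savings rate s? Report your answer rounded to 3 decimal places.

s ≈ 0.210

At the steady state, Δk = 0, so s·k^α = (n + δ)·k.
Since y* = [s/(n + δ)]^(α/(1−α)), we have s/(n + δ) = (y*)^((1−α)/α) = 3.14^1.2727 = 4.2899.
Therefore s = 4.2899 × (n + δ) = 4.2899 × 0.049 = 0.2102.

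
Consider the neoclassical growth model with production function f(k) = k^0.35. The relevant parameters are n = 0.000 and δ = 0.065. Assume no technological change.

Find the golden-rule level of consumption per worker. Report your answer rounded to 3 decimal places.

c_gold ≈ 1.609

At the golden rule, f'(k) = n + δ, so α·k^(α−1) = n + δ and k_gold = (α/(n + δ))^(1/(1−α)).
k_gold = (0.35/0.065)^(1/0.65) = 5.3846^1.5385 ≈ 13.3315
c_gold = f(k_gold) − (n + δ)·k_gold = 2.4758 − 0.065×13.3315 ≈ 1.6093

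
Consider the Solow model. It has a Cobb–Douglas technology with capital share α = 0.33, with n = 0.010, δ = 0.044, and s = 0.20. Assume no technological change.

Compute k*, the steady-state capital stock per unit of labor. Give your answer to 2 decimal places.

Steady state requires s·f(k) = (n + δ)·k, i.e. s·k^α = (n + δ)·k.
Dividing both sides by k: k^(1−α) = s / (n + δ).
k^0.67 = 0.20 / (0.010 + 0.044) = 0.20 / 0.054 = 3.7037
k* = 3.7037^(1/0.67) ≈ 7.0585

k* ≈ 7.06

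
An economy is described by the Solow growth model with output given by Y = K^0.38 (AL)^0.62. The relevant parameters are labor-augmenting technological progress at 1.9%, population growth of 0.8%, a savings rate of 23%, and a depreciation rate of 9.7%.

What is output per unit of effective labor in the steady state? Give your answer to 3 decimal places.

y* ≈ 1.460

At the steady state, Δk = 0, so s·k^α = (n + g + δ)·k.
Rearranging, k^(1−α) = s / (n + g + δ).
k^0.62 = 0.23 / (0.008 + 0.019 + 0.097) = 0.23 / 0.124 = 1.8548
k* = 1.8548^(1/0.62) ≈ 2.7086
y* = (k*)^α = 2.7086^0.38 ≈ 1.4603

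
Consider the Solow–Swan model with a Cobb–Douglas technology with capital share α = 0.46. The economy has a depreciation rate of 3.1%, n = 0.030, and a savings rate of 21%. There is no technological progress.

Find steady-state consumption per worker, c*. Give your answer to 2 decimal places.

At the steady state, Δk = 0, so s·k^α = (n + δ)·k.
Rearranging, k^(1−α) = s / (n + δ).
k^0.54 = 0.21 / (0.030 + 0.031) = 0.21 / 0.061 = 3.4426
k* = 3.4426^(1/0.54) ≈ 9.8681
y* = (k*)^α = 9.8681^0.46 ≈ 2.8665
c* = (1 − s)·y* = (1 − 0.21) × 2.8665 ≈ 2.2645

c* ≈ 2.26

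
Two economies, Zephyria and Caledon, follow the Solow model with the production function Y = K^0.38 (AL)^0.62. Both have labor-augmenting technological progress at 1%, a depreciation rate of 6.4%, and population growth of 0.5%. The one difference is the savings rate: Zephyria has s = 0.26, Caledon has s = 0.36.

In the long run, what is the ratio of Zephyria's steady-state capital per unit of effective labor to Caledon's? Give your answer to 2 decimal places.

ratio ≈ 0.59

Steady-state k* = [s/(n + g + δ)]^(1/(1−α)), so the ratio is [ (s_Z/(n + g + δ)_Z) / (s_C/(n + g + δ)_C) ]^1.6129.
s_Z/(n + g + δ)_Z = 0.26/0.079 = 3.2911; s_C/(n + g + δ)_C = 0.36/0.079 = 4.5570.
Ratio = (3.2911/4.5570)^1.6129 = 0.7222^1.6129 ≈ 0.5916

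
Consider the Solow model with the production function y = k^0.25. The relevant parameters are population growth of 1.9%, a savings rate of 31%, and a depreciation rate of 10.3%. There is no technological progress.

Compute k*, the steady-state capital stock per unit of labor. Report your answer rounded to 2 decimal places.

At the steady state, Δk = 0, so s·k^α = (n + δ)·k.
Dividing both sides by k: k^(1−α) = s / (n + δ).
k^0.75 = 0.31 / (0.019 + 0.103) = 0.31 / 0.122 = 2.5410
k* = 2.5410^(1/0.75) ≈ 3.4674

k* = 3.47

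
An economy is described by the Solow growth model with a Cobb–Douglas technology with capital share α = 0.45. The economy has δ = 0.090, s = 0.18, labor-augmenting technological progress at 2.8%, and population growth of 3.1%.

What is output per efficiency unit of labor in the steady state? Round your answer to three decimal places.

y* ≈ 1.167

In steady state, investment equals break-even investment: s·k^α = (n + g + δ)·k.
Dividing both sides by k: k^(1−α) = s / (n + g + δ).
k^0.55 = 0.18 / (0.031 + 0.028 + 0.090) = 0.18 / 0.149 = 1.2081
k* = 1.2081^(1/0.55) ≈ 1.4102
y* = (k*)^α = 1.4102^0.45 ≈ 1.1673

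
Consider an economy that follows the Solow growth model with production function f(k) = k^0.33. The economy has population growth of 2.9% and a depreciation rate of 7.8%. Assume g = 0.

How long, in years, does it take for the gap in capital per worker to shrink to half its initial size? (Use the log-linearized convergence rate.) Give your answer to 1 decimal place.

Near the steady state the convergence rate is λ = (1 − α)(n + δ).
λ = (1 − 0.33) × 0.107 = 0.67 × 0.107 = 0.07169
Half-life = ln 2 / λ = 0.6931 / 0.07169 ≈ 9.67 years

about 9.7 years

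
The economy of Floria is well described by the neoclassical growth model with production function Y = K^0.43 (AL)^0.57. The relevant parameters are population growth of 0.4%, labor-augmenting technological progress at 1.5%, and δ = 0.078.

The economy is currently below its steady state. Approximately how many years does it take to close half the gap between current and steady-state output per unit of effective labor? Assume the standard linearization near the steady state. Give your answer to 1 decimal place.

Near the steady state the convergence rate is λ = (1 − α)(n + g + δ).
λ = (1 − 0.43) × 0.097 = 0.57 × 0.097 = 0.05529
Half-life = ln 2 / λ = 0.6931 / 0.05529 ≈ 12.54 years

about 12.5 years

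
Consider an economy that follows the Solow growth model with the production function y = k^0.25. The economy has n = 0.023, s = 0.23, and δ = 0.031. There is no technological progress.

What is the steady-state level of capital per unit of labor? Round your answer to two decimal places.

k* = 6.90

Steady state requires s·f(k) = (n + δ)·k, i.e. s·k^α = (n + δ)·k.
Dividing both sides by k: k^(1−α) = s / (n + δ).
k^0.75 = 0.23 / (0.023 + 0.031) = 0.23 / 0.054 = 4.2593
k* = 4.2593^(1/0.75) ≈ 6.9043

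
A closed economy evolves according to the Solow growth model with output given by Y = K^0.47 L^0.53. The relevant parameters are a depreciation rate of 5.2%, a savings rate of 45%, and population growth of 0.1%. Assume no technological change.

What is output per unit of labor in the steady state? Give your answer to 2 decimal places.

At the steady state, Δk = 0, so s·k^α = (n + δ)·k.
Rearranging, k^(1−α) = s / (n + δ).
k^0.53 = 0.45 / (0.001 + 0.052) = 0.45 / 0.053 = 8.4906
k* = 8.4906^(1/0.53) ≈ 56.5866
y* = (k*)^α = 56.5866^0.47 ≈ 6.6646

y* ≈ 6.66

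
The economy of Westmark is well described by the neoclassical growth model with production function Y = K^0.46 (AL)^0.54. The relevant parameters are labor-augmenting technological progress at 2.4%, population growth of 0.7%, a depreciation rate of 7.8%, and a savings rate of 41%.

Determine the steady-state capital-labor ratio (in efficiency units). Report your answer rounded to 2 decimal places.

In steady state, investment equals break-even investment: s·k^α = (n + g + δ)·k.
Rearranging, k^(1−α) = s / (n + g + δ).
k^0.54 = 0.41 / (0.007 + 0.024 + 0.078) = 0.41 / 0.109 = 3.7615
k* = 3.7615^(1/0.54) ≈ 11.6274

k* = 11.63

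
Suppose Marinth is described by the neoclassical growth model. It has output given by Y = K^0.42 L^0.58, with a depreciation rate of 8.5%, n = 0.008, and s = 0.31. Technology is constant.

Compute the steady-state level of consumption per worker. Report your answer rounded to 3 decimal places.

Steady state requires s·f(k) = (n + δ)·k, i.e. s·k^α = (n + δ)·k.
Dividing both sides by k: k^(1−α) = s / (n + δ).
k^0.58 = 0.31 / (0.008 + 0.085) = 0.31 / 0.093 = 3.3333
k* = 3.3333^(1/0.58) ≈ 7.9709
y* = (k*)^α = 7.9709^0.42 ≈ 2.3913
c* = (1 − s)·y* = (1 − 0.31) × 2.3913 ≈ 1.6500

c* ≈ 1.650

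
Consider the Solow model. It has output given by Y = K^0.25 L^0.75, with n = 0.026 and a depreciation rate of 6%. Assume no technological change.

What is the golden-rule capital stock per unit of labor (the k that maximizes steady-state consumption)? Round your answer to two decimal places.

The golden rule sets f'(k) = n + δ, i.e. α·k^(α−1) = n + δ.
So k^(1−α) = α / (n + δ) = 0.25 / 0.086 = 2.9070.
k_gold = 2.9070^(1/0.75) ≈ 4.1488

k_gold ≈ 4.15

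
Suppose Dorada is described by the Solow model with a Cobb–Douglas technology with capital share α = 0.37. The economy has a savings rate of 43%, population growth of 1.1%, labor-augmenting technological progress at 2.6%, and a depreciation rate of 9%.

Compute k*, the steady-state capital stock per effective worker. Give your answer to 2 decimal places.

In steady state, investment equals break-even investment: s·k^α = (n + g + δ)·k.
Dividing both sides by k: k^(1−α) = s / (n + g + δ).
k^0.63 = 0.43 / (0.011 + 0.026 + 0.090) = 0.43 / 0.127 = 3.3858
k* = 3.3858^(1/0.63) ≈ 6.9300

k* ≈ 6.93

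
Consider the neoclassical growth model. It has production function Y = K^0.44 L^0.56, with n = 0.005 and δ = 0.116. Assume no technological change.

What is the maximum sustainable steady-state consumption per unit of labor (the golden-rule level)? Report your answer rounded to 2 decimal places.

c_gold ≈ 1.54

At the golden rule, f'(k) = n + δ, so α·k^(α−1) = n + δ and k_gold = (α/(n + δ))^(1/(1−α)).
k_gold = (0.44/0.121)^(1/0.56) = 3.6364^1.7857 ≈ 10.0275
c_gold = f(k_gold) − (n + δ)·k_gold = 2.7576 − 0.121×10.0275 ≈ 1.5443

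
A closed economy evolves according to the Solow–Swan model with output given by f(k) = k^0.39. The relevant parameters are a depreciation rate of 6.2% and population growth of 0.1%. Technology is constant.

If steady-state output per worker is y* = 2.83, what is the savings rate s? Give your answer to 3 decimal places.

s ≈ 0.321

Steady state requires s·f(k) = (n + δ)·k, i.e. s·k^α = (n + δ)·k.
Since y* = [s/(n + δ)]^(α/(1−α)), we have s/(n + δ) = (y*)^((1−α)/α) = 2.83^1.5641 = 5.0891.
Therefore s = 5.0891 × (n + δ) = 5.0891 × 0.063 = 0.3206.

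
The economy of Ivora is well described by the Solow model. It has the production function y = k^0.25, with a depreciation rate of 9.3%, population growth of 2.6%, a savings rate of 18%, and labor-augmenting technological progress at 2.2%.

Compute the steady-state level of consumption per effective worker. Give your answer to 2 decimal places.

Steady state requires s·f(k) = (n + g + δ)·k, i.e. s·k^α = (n + g + δ)·k.
Dividing both sides by k: k^(1−α) = s / (n + g + δ).
k^0.75 = 0.18 / (0.026 + 0.022 + 0.093) = 0.18 / 0.141 = 1.2766
k* = 1.2766^(1/0.75) ≈ 1.3849
y* = (k*)^α = 1.3849^0.25 ≈ 1.0848
c* = (1 − s)·y* = (1 − 0.18) × 1.0848 ≈ 0.8895

c* = 0.89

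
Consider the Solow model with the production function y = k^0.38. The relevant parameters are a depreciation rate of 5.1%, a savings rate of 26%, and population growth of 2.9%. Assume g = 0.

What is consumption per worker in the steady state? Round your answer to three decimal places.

c* = 1.524

Steady state requires s·f(k) = (n + δ)·k, i.e. s·k^α = (n + δ)·k.
Rearranging, k^(1−α) = s / (n + δ).
k^0.62 = 0.26 / (0.029 + 0.051) = 0.26 / 0.080 = 3.2500
k* = 3.2500^(1/0.62) ≈ 6.6930
y* = (k*)^α = 6.6930^0.38 ≈ 2.0594
c* = (1 − s)·y* = (1 − 0.26) × 2.0594 ≈ 1.5240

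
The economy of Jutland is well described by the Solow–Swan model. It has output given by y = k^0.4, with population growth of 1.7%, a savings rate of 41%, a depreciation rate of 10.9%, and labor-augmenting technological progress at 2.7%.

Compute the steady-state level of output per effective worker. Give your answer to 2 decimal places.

In steady state, investment equals break-even investment: s·k^α = (n + g + δ)·k.
Dividing both sides by k: k^(1−α) = s / (n + g + δ).
k^0.6 = 0.41 / (0.017 + 0.027 + 0.109) = 0.41 / 0.153 = 2.6797
k* = 2.6797^(1/0.6) ≈ 5.1698
y* = (k*)^α = 5.1698^0.4 ≈ 1.9293

y* ≈ 1.93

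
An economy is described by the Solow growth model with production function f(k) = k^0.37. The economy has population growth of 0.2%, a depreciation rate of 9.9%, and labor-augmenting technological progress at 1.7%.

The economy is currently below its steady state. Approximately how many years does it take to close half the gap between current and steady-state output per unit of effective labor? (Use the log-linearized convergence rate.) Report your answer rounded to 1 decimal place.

Near the steady state the convergence rate is λ = (1 − α)(n + g + δ).
λ = (1 − 0.37) × 0.118 = 0.63 × 0.118 = 0.07434
Half-life = ln 2 / λ = 0.6931 / 0.07434 ≈ 9.32 years

half-life ≈ 9.3 years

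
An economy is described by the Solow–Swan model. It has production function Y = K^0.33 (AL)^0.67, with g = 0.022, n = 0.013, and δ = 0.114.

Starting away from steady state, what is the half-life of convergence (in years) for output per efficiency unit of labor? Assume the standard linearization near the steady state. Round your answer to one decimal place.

Near the steady state the convergence rate is λ = (1 − α)(n + g + δ).
λ = (1 − 0.33) × 0.149 = 0.67 × 0.149 = 0.09983
Half-life = ln 2 / λ = 0.6931 / 0.09983 ≈ 6.94 years

about 6.9 years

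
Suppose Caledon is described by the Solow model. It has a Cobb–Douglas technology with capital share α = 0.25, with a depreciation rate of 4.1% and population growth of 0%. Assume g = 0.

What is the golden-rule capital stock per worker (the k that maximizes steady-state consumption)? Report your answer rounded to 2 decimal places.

The golden rule sets f'(k) = n + δ, i.e. α·k^(α−1) = n + δ.
So k^(1−α) = α / (n + δ) = 0.25 / 0.041 = 6.0976.
k_gold = 6.0976^(1/0.75) ≈ 11.1398

k_gold ≈ 11.14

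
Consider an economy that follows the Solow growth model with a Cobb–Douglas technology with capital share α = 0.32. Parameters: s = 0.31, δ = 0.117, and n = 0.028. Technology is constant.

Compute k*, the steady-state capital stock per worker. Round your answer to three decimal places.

k* ≈ 3.057

At the steady state, Δk = 0, so s·k^α = (n + δ)·k.
Rearranging, k^(1−α) = s / (n + δ).
k^0.68 = 0.31 / (0.028 + 0.117) = 0.31 / 0.145 = 2.1379
k* = 2.1379^(1/0.68) ≈ 3.0569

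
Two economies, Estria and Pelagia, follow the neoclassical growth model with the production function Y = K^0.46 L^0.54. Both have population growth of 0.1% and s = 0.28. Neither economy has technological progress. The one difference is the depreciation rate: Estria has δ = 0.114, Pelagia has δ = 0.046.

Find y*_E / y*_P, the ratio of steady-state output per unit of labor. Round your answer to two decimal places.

Steady-state y* = [s/(n + δ)]^(α/(1−α)), so the ratio is [ (s_E/(n + δ)_E) / (s_P/(n + δ)_P) ]^0.8519.
s_E/(n + δ)_E = 0.28/0.115 = 2.4348; s_P/(n + δ)_P = 0.28/0.047 = 5.9574.
Ratio = (2.4348/5.9574)^0.8519 = 0.4087^0.8519 ≈ 0.4666

ratio ≈ 0.47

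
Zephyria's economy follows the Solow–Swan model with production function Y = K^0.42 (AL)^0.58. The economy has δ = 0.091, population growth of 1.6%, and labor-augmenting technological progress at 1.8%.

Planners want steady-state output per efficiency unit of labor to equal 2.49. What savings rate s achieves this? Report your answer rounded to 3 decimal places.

s ≈ 0.441

At the steady state, Δk = 0, so s·k^α = (n + g + δ)·k.
Since y* = [s/(n + g + δ)]^(α/(1−α)), we have s/(n + g + δ) = (y*)^((1−α)/α) = 2.49^1.381 = 3.5249.
Therefore s = 3.5249 × (n + g + δ) = 3.5249 × 0.125 = 0.4406.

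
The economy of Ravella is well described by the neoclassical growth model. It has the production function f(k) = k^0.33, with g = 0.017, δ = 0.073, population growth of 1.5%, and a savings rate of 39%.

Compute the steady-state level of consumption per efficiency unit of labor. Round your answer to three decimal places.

c* ≈ 1.164

Steady state requires s·f(k) = (n + g + δ)·k, i.e. s·k^α = (n + g + δ)·k.
Dividing both sides by k: k^(1−α) = s / (n + g + δ).
k^0.67 = 0.39 / (0.015 + 0.017 + 0.073) = 0.39 / 0.105 = 3.7143
k* = 3.7143^(1/0.67) ≈ 7.0886
y* = (k*)^α = 7.0886^0.33 ≈ 1.9085
c* = (1 − s)·y* = (1 − 0.39) × 1.9085 ≈ 1.1642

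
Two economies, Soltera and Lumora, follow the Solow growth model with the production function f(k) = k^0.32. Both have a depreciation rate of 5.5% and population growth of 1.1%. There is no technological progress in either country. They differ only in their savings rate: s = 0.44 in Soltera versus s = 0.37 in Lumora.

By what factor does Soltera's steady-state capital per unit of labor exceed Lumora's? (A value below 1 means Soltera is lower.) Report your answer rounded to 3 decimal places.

ratio ≈ 1.290

Steady-state k* = [s/(n + δ)]^(1/(1−α)), so the ratio is [ (s_S/(n + δ)_S) / (s_L/(n + δ)_L) ]^1.4706.
s_S/(n + δ)_S = 0.44/0.066 = 6.6667; s_L/(n + δ)_L = 0.37/0.066 = 5.6061.
Ratio = (6.6667/5.6061)^1.4706 = 1.1892^1.4706 ≈ 1.2902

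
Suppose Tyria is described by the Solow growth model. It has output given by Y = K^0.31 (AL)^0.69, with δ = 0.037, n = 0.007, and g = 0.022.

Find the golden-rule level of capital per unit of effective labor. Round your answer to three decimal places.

k_gold ≈ 9.411

The golden rule sets f'(k) = n + g + δ, i.e. α·k^(α−1) = n + g + δ.
So k^(1−α) = α / (n + g + δ) = 0.31 / 0.066 = 4.6970.
k_gold = 4.6970^(1/0.69) ≈ 9.4114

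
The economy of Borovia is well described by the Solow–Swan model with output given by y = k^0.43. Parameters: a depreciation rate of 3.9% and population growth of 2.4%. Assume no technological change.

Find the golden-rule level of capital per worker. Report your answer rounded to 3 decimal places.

The golden rule sets f'(k) = n + δ, i.e. α·k^(α−1) = n + δ.
So k^(1−α) = α / (n + δ) = 0.43 / 0.063 = 6.8254.
k_gold = 6.8254^(1/0.57) ≈ 29.0658

k_gold ≈ 29.066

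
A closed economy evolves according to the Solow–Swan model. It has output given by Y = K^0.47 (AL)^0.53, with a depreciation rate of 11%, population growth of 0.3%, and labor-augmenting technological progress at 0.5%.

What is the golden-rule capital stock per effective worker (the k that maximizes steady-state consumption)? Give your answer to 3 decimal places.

The golden rule sets f'(k) = n + g + δ, i.e. α·k^(α−1) = n + g + δ.
So k^(1−α) = α / (n + g + δ) = 0.47 / 0.118 = 3.9831.
k_gold = 3.9831^(1/0.53) ≈ 13.5673

k_gold ≈ 13.567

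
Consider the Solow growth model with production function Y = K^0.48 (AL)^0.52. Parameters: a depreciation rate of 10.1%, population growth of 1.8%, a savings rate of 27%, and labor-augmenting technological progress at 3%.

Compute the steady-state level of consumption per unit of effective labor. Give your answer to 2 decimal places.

c* ≈ 1.26

At the steady state, Δk = 0, so s·k^α = (n + g + δ)·k.
Rearranging, k^(1−α) = s / (n + g + δ).
k^0.52 = 0.27 / (0.018 + 0.030 + 0.101) = 0.27 / 0.149 = 1.8121
k* = 1.8121^(1/0.52) ≈ 3.1369
y* = (k*)^α = 3.1369^0.48 ≈ 1.7311
c* = (1 − s)·y* = (1 − 0.27) × 1.7311 ≈ 1.2637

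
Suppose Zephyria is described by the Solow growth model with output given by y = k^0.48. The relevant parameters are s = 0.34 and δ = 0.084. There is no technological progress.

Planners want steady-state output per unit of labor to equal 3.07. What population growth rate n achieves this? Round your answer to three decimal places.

Steady state requires s·f(k) = (n + δ)·k, i.e. s·k^α = (n + δ)·k.
Since y* = [s/(n + δ)]^(α/(1−α)), we have s/(n + δ) = (y*)^((1−α)/α) = 3.07^1.0833 = 3.3707.
Therefore n + δ = s / 3.3707 = 0.34 / 3.3707 = 0.1009, so n = 0.1009 − 0.084 = 0.0169.

n ≈ 0.017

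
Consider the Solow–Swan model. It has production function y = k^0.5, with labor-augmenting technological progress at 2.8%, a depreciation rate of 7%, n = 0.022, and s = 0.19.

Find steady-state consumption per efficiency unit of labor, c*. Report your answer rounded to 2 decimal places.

c* = 1.28

In steady state, investment equals break-even investment: s·k^α = (n + g + δ)·k.
Dividing both sides by k: k^(1−α) = s / (n + g + δ).
k^0.5 = 0.19 / (0.022 + 0.028 + 0.070) = 0.19 / 0.120 = 1.5833
k* = 1.5833^(1/0.5) ≈ 2.5068
y* = (k*)^α = 2.5068^0.5 ≈ 1.5833
c* = (1 − s)·y* = (1 − 0.19) × 1.5833 ≈ 1.2825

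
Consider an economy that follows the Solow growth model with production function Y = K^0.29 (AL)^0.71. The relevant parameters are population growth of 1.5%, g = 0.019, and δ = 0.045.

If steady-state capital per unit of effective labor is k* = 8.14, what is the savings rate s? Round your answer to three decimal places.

In steady state, investment equals break-even investment: s·k^α = (n + g + δ)·k.
So s / (n + g + δ) = (k*)^(1−α) = 8.14^0.71 = 4.4314.
Therefore s = 4.4314 × (n + g + δ) = 4.4314 × 0.079 = 0.3501.

s ≈ 0.350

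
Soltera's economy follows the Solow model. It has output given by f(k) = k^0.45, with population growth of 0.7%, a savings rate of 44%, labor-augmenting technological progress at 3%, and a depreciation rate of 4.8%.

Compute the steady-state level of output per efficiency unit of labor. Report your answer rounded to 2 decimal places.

y* ≈ 3.84

At the steady state, Δk = 0, so s·k^α = (n + g + δ)·k.
Rearranging, k^(1−α) = s / (n + g + δ).
k^0.55 = 0.44 / (0.007 + 0.030 + 0.048) = 0.44 / 0.085 = 5.1765
k* = 5.1765^(1/0.55) ≈ 19.8723
y* = (k*)^α = 19.8723^0.45 ≈ 3.8389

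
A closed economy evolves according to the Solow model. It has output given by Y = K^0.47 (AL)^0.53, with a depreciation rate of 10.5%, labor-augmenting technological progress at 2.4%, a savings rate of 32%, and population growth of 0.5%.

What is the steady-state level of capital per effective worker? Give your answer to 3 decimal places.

k* = 5.168

At the steady state, Δk = 0, so s·k^α = (n + g + δ)·k.
Rearranging, k^(1−α) = s / (n + g + δ).
k^0.53 = 0.32 / (0.005 + 0.024 + 0.105) = 0.32 / 0.134 = 2.3881
k* = 2.3881^(1/0.53) ≈ 5.1678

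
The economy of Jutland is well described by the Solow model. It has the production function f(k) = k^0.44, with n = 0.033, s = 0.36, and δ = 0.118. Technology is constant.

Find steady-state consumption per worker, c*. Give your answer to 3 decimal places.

c* ≈ 1.267

Steady state requires s·f(k) = (n + δ)·k, i.e. s·k^α = (n + δ)·k.
Dividing both sides by k: k^(1−α) = s / (n + δ).
k^0.56 = 0.36 / (0.033 + 0.118) = 0.36 / 0.151 = 2.3841
k* = 2.3841^(1/0.56) ≈ 4.7184
y* = (k*)^α = 4.7184^0.44 ≈ 1.9791
c* = (1 − s)·y* = (1 − 0.36) × 1.9791 ≈ 1.2666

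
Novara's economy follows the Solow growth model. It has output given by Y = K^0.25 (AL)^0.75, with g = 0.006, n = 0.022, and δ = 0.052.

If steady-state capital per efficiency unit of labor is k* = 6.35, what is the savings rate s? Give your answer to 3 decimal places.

s ≈ 0.320

Steady state requires s·f(k) = (n + g + δ)·k, i.e. s·k^α = (n + g + δ)·k.
So s / (n + g + δ) = (k*)^(1−α) = 6.35^0.75 = 4.0002.
Therefore s = 4.0002 × (n + g + δ) = 4.0002 × 0.080 = 0.3200.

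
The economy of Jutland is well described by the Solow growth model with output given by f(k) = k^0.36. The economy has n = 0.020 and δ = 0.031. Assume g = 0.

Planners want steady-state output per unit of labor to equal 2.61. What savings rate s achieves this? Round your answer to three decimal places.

Steady state requires s·f(k) = (n + δ)·k, i.e. s·k^α = (n + δ)·k.
Since y* = [s/(n + δ)]^(α/(1−α)), we have s/(n + δ) = (y*)^((1−α)/α) = 2.61^1.7778 = 5.5043.
Therefore s = 5.5043 × (n + δ) = 5.5043 × 0.051 = 0.2807.

s ≈ 0.281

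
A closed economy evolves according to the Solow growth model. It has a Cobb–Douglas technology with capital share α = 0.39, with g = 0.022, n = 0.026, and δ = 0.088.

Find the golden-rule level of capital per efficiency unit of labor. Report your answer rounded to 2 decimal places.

The golden rule sets f'(k) = n + g + δ, i.e. α·k^(α−1) = n + g + δ.
So k^(1−α) = α / (n + g + δ) = 0.39 / 0.136 = 2.8676.
k_gold = 2.8676^(1/0.61) ≈ 5.6238

k_gold ≈ 5.62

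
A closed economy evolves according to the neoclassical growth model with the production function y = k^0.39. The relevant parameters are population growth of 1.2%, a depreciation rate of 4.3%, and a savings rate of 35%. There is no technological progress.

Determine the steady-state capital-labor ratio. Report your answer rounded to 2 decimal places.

k* ≈ 20.78

In steady state, investment equals break-even investment: s·k^α = (n + δ)·k.
Rearranging, k^(1−α) = s / (n + δ).
k^0.61 = 0.35 / (0.012 + 0.043) = 0.35 / 0.055 = 6.3636
k* = 6.3636^(1/0.61) ≈ 20.7752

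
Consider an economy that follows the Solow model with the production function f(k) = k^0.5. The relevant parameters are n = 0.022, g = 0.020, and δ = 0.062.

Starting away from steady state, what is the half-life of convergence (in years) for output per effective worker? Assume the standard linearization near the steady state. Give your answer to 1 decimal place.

about 13.3 years

Near the steady state the convergence rate is λ = (1 − α)(n + g + δ).
λ = (1 − 0.5) × 0.104 = 0.5 × 0.104 = 0.0520
Half-life = ln 2 / λ = 0.6931 / 0.0520 ≈ 13.33 years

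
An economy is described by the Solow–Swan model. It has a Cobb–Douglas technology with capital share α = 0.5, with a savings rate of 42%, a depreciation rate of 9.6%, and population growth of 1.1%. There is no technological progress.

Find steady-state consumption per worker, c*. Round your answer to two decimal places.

At the steady state, Δk = 0, so s·k^α = (n + δ)·k.
Dividing both sides by k: k^(1−α) = s / (n + δ).
k^0.5 = 0.42 / (0.011 + 0.096) = 0.42 / 0.107 = 3.9252
k* = 3.9252^(1/0.5) ≈ 15.4072
y* = (k*)^α = 15.4072^0.5 ≈ 3.9252
c* = (1 − s)·y* = (1 − 0.42) × 3.9252 ≈ 2.2766

c* = 2.28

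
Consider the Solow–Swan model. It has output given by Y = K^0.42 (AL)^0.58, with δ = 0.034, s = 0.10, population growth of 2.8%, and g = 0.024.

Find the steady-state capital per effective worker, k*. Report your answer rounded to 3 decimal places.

In steady state, investment equals break-even investment: s·k^α = (n + g + δ)·k.
Dividing both sides by k: k^(1−α) = s / (n + g + δ).
k^0.58 = 0.10 / (0.028 + 0.024 + 0.034) = 0.10 / 0.086 = 1.1628
k* = 1.1628^(1/0.58) ≈ 1.2970

k* ≈ 1.297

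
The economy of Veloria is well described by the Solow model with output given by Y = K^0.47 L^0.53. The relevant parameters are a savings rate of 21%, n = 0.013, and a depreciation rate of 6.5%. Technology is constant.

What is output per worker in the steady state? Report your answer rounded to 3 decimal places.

At the steady state, Δk = 0, so s·k^α = (n + δ)·k.
Dividing both sides by k: k^(1−α) = s / (n + δ).
k^0.53 = 0.21 / (0.013 + 0.065) = 0.21 / 0.078 = 2.6923
k* = 2.6923^(1/0.53) ≈ 6.4797
y* = (k*)^α = 6.4797^0.47 ≈ 2.4067

y* ≈ 2.407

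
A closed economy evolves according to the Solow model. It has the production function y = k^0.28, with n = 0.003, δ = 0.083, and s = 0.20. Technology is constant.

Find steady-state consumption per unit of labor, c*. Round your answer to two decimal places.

c* = 1.11

At the steady state, Δk = 0, so s·k^α = (n + δ)·k.
Dividing both sides by k: k^(1−α) = s / (n + δ).
k^0.72 = 0.20 / (0.003 + 0.083) = 0.20 / 0.086 = 2.3256
k* = 2.3256^(1/0.72) ≈ 3.2291
y* = (k*)^α = 3.2291^0.28 ≈ 1.3885
c* = (1 − s)·y* = (1 − 0.20) × 1.3885 ≈ 1.1108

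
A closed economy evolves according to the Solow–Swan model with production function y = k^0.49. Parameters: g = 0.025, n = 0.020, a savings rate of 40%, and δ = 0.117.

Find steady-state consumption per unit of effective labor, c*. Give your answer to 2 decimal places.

c* ≈ 1.43

Steady state requires s·f(k) = (n + g + δ)·k, i.e. s·k^α = (n + g + δ)·k.
Dividing both sides by k: k^(1−α) = s / (n + g + δ).
k^0.51 = 0.40 / (0.020 + 0.025 + 0.117) = 0.40 / 0.162 = 2.4691
k* = 2.4691^(1/0.51) ≈ 5.8841
y* = (k*)^α = 5.8841^0.49 ≈ 2.3831
c* = (1 − s)·y* = (1 − 0.40) × 2.3831 ≈ 1.4299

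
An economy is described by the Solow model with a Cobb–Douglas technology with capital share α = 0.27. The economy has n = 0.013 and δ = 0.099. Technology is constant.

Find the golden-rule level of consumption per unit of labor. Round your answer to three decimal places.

At the golden rule, f'(k) = n + δ, so α·k^(α−1) = n + δ and k_gold = (α/(n + δ))^(1/(1−α)).
k_gold = (0.27/0.112)^(1/0.73) = 2.4107^1.3699 ≈ 3.3381
c_gold = f(k_gold) − (n + δ)·k_gold = 1.3847 − 0.112×3.3381 ≈ 1.0108

c_gold ≈ 1.011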